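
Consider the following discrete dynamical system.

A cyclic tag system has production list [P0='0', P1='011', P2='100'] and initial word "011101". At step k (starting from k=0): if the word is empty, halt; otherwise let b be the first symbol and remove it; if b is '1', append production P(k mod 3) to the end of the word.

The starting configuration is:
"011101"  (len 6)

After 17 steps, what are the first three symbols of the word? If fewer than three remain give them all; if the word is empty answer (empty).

111

0) "011101"  (len 6)
1) "11101"  (len 5)
2) "1101011"  (len 7)
3) "101011100"  (len 9)
4) "010111000"  (len 9)
5) "10111000"  (len 8)
6) "0111000100"  (len 10)
7) "111000100"  (len 9)
8) "11000100011"  (len 11)
9) "1000100011100"  (len 13)
10) "0001000111000"  (len 13)
11) "001000111000"  (len 12)
12) "01000111000"  (len 11)
13) "1000111000"  (len 10)
14) "000111000011"  (len 12)
15) "00111000011"  (len 11)
16) "0111000011"  (len 10)
17) "111000011"  (len 9)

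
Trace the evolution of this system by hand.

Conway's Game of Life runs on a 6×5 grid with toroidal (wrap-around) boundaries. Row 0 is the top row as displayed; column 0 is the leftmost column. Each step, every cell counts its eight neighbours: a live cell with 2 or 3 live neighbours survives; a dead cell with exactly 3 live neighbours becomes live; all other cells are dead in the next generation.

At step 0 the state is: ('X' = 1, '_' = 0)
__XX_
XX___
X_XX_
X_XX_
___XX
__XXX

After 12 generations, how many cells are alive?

0) __XX_
XX___
X_XX_
X_XX_
___XX
__XXX
1) X____
X____
X__X_
X____
XX___
_____
2) _____
XX___
XX___
X____
XX___
XX___
3) _____
XX___
____X
____X
____X
XX___
4) _____
X____
____X
X__XX
____X
X____
5) _____
_____
___X_
X__X_
___X_
_____
6) _____
_____
____X
__XX_
____X
_____
7) _____
_____
___X_
___XX
___X_
_____
8) _____
_____
___XX
__XXX
___XX
_____
9) _____
_____
__X_X
X_X__
__X_X
_____
10) _____
_____
_X_X_
X_X_X
_X_X_
_____
11) _____
_____
XXXXX
X___X
XXXXX
_____
12) _____
XXXXX
_XXX_
_____
_XXX_
XXXXX

16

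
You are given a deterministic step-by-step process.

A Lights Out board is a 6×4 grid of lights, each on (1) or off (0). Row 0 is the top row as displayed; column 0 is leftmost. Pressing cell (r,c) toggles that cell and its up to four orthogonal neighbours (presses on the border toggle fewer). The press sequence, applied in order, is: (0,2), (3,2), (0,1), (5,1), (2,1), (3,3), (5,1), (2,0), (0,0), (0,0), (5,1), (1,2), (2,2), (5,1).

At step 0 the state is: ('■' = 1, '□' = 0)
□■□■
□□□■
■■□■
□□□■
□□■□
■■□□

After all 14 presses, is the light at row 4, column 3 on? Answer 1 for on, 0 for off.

1

[0] □■□■
□□□■
■■□■
□□□■
□□■□
■■□□
[1] □□■□
□□■■
■■□■
□□□■
□□■□
■■□□
[2] □□■□
□□■■
■■■■
□■■□
□□□□
■■□□
[3] ■■□□
□■■■
■■■■
□■■□
□□□□
■■□□
[4] ■■□□
□■■■
■■■■
□■■□
□■□□
□□■□
[5] ■■□□
□□■■
□□□■
□□■□
□■□□
□□■□
[6] ■■□□
□□■■
□□□□
□□□■
□■□■
□□■□
[7] ■■□□
□□■■
□□□□
□□□■
□□□■
■■□□
[8] ■■□□
■□■■
■■□□
■□□■
□□□■
■■□□
[9] □□□□
□□■■
■■□□
■□□■
□□□■
■■□□
[10] ■■□□
■□■■
■■□□
■□□■
□□□■
■■□□
[11] ■■□□
■□■■
■■□□
■□□■
□■□■
□□■□
[12] ■■■□
■■□□
■■■□
■□□■
□■□■
□□■□
[13] ■■■□
■■■□
■□□■
■□■■
□■□■
□□■□
[14] ■■■□
■■■□
■□□■
■□■■
□□□■
■■□□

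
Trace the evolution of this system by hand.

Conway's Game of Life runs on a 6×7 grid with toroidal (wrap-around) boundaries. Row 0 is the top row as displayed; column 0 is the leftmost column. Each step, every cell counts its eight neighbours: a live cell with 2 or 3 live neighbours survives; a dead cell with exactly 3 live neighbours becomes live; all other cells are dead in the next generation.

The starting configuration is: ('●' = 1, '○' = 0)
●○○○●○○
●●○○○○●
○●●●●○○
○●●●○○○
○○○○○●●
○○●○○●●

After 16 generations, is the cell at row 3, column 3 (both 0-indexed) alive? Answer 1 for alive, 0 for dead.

step 0: ●○○○●○○
●●○○○○●
○●●●●○○
○●●●○○○
○○○○○●●
○○●○○●●
step 1: ○○○○○○○
○○○○●●●
○○○○●○○
●●○○○●○
●●○●●●●
●○○○●○○
step 2: ○○○○●○●
○○○○●●○
●○○○●○○
○●●●○○○
○○●●○○○
●●○●●○○
step 3: ●○○○○○●
○○○●●○●
○●●○●●○
○●○○●○○
●○○○○○○
●●○○●●○
step 4: ○●○●○○○
○●●●●○●
●●●○○○○
●●●●●●○
●○○○●●●
○●○○○●○
step 5: ○●○●○●○
○○○○●○○
○○○○○○○
○○○○○○○
○○○○○○○
○●●○○●○
step 6: ○●○●○●○
○○○○●○○
○○○○○○○
○○○○○○○
○○○○○○○
○●●○●○○
step 7: ○●○●○●○
○○○○●○○
○○○○○○○
○○○○○○○
○○○○○○○
○●●●●○○
step 8: ○●○○○●○
○○○○●○○
○○○○○○○
○○○○○○○
○○●●○○○
○●○●●○○
step 9: ○○●●○●○
○○○○○○○
○○○○○○○
○○○○○○○
○○●●●○○
○●○●●○○
step 10: ○○●●○○○
○○○○○○○
○○○○○○○
○○○●○○○
○○●○●○○
○●○○○●○
step 11: ○○●○○○○
○○○○○○○
○○○○○○○
○○○●○○○
○○●●●○○
○●○○●○○
step 12: ○○○○○○○
○○○○○○○
○○○○○○○
○○●●●○○
○○●○●○○
○●○○●○○
step 13: ○○○○○○○
○○○○○○○
○○○●○○○
○○●○●○○
○●●○●●○
○○○●○○○
step 14: ○○○○○○○
○○○○○○○
○○○●○○○
○●●○●●○
○●●○●●○
○○●●●○○
step 15: ○○○●○○○
○○○○○○○
○○●●●○○
○●○○○●○
○○○○○○○
○●●○●●○
step 16: ○○●●●○○
○○●○●○○
○○●●●○○
○○●●●○○
○●●○●●○
○○●●●○○

1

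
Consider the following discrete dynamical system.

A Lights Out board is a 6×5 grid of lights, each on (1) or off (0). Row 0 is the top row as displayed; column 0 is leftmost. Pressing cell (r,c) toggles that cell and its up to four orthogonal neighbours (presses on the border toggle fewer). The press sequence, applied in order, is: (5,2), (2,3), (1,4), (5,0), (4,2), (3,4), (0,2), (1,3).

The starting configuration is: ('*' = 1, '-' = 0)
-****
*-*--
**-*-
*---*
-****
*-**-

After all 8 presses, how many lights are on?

step 0: -****
*-*--
**-*-
*---*
-****
*-**-
step 1: -****
*-*--
**-*-
*---*
-*-**
**---
step 2: -****
*-**-
***-*
*--**
-*-**
**---
step 3: -***-
*-*-*
***--
*--**
-*-**
**---
step 4: -***-
*-*-*
***--
*--**
**-**
-----
step 5: -***-
*-*-*
***--
*-***
*-*-*
--*--
step 6: -***-
*-*-*
***-*
*-*--
*-*--
--*--
step 7: -----
*---*
***-*
*-*--
*-*--
--*--
step 8: ---*-
*-**-
*****
*-*--
*-*--
--*--

14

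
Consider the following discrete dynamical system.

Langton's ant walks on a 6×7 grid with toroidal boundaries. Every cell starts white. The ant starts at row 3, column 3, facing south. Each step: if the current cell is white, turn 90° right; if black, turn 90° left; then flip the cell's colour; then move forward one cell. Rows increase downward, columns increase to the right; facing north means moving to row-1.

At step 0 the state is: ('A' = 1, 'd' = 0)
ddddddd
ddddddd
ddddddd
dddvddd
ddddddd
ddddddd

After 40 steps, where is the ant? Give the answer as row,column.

1,3

step 0: ddddddd
ddddddd
ddddddd
dddvddd
ddddddd
ddddddd
step 1: ddddddd
ddddddd
ddddddd
dd<Addd
ddddddd
ddddddd
step 2: ddddddd
ddddddd
dd^dddd
ddAAddd
ddddddd
ddddddd
step 3: ddddddd
ddddddd
ddA>ddd
ddAAddd
ddddddd
ddddddd
step 4: ddddddd
ddddddd
ddAAddd
ddAvddd
ddddddd
ddddddd
step 5: ddddddd
ddddddd
ddAAddd
ddAd>dd
ddddddd
ddddddd
step 6: ddddddd
ddddddd
ddAAddd
ddAdAdd
ddddvdd
ddddddd
step 7: ddddddd
ddddddd
ddAAddd
ddAdAdd
ddd<Add
ddddddd
step 8: ddddddd
ddddddd
ddAAddd
ddA^Add
dddAAdd
ddddddd
step 9: ddddddd
ddddddd
ddAAddd
ddAA>dd
dddAAdd
ddddddd
step 10: ddddddd
ddddddd
ddAA^dd
ddAAddd
dddAAdd
ddddddd
step 11: ddddddd
ddddddd
ddAAA>d
ddAAddd
dddAAdd
ddddddd
step 12: ddddddd
ddddddd
ddAAAAd
ddAAdvd
dddAAdd
ddddddd
step 13: ddddddd
ddddddd
ddAAAAd
ddAA<Ad
dddAAdd
ddddddd
step 14: ddddddd
ddddddd
ddAA^Ad
ddAAAAd
dddAAdd
ddddddd
step 15: ddddddd
ddddddd
ddA<dAd
ddAAAAd
dddAAdd
ddddddd
step 16: ddddddd
ddddddd
ddAddAd
ddAvAAd
dddAAdd
ddddddd
step 17: ddddddd
ddddddd
ddAddAd
ddAd>Ad
dddAAdd
ddddddd
step 18: ddddddd
ddddddd
ddAd^Ad
ddAddAd
dddAAdd
ddddddd
step 19: ddddddd
ddddddd
ddAdA>d
ddAddAd
dddAAdd
ddddddd
step 20: ddddddd
ddddd^d
ddAdAdd
ddAddAd
dddAAdd
ddddddd
step 21: ddddddd
dddddA>
ddAdAdd
ddAddAd
dddAAdd
ddddddd
step 22: ddddddd
dddddAA
ddAdAdv
ddAddAd
dddAAdd
ddddddd
step 23: ddddddd
dddddAA
ddAdA<A
ddAddAd
dddAAdd
ddddddd
step 24: ddddddd
ddddd^A
ddAdAAA
ddAddAd
dddAAdd
ddddddd
step 25: ddddddd
dddd<dA
ddAdAAA
ddAddAd
dddAAdd
ddddddd
step 26: dddd^dd
ddddAdA
ddAdAAA
ddAddAd
dddAAdd
ddddddd
step 27: ddddA>d
ddddAdA
ddAdAAA
ddAddAd
dddAAdd
ddddddd
step 28: ddddAAd
ddddAvA
ddAdAAA
ddAddAd
dddAAdd
ddddddd
step 29: ddddAAd
dddd<AA
ddAdAAA
ddAddAd
dddAAdd
ddddddd
step 30: ddddAAd
dddddAA
ddAdvAA
ddAddAd
dddAAdd
ddddddd
step 31: ddddAAd
dddddAA
ddAdd>A
ddAddAd
dddAAdd
ddddddd
step 32: ddddAAd
ddddd^A
ddAdddA
ddAddAd
dddAAdd
ddddddd
step 33: ddddAAd
dddd<dA
ddAdddA
ddAddAd
dddAAdd
ddddddd
step 34: dddd^Ad
ddddAdA
ddAdddA
ddAddAd
dddAAdd
ddddddd
step 35: ddd<dAd
ddddAdA
ddAdddA
ddAddAd
dddAAdd
ddddddd
step 36: dddAdAd
ddddAdA
ddAdddA
ddAddAd
dddAAdd
ddd^ddd
step 37: dddAdAd
ddddAdA
ddAdddA
ddAddAd
dddAAdd
dddA>dd
step 38: dddAvAd
ddddAdA
ddAdddA
ddAddAd
dddAAdd
dddAAdd
step 39: ddd<AAd
ddddAdA
ddAdddA
ddAddAd
dddAAdd
dddAAdd
step 40: ddddAAd
dddvAdA
ddAdddA
ddAddAd
dddAAdd
dddAAdd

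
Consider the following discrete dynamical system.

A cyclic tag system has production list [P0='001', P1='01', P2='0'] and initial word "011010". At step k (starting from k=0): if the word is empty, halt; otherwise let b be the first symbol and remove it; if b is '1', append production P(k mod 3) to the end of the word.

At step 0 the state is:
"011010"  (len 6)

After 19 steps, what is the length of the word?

1

step 0: "011010"  (len 6)
step 1: "11010"  (len 5)
step 2: "101001"  (len 6)
step 3: "010010"  (len 6)
step 4: "10010"  (len 5)
step 5: "001001"  (len 6)
step 6: "01001"  (len 5)
step 7: "1001"  (len 4)
step 8: "00101"  (len 5)
step 9: "0101"  (len 4)
step 10: "101"  (len 3)
step 11: "0101"  (len 4)
step 12: "101"  (len 3)
step 13: "01001"  (len 5)
step 14: "1001"  (len 4)
step 15: "0010"  (len 4)
step 16: "010"  (len 3)
step 17: "10"  (len 2)
step 18: "00"  (len 2)
step 19: "0"  (len 1)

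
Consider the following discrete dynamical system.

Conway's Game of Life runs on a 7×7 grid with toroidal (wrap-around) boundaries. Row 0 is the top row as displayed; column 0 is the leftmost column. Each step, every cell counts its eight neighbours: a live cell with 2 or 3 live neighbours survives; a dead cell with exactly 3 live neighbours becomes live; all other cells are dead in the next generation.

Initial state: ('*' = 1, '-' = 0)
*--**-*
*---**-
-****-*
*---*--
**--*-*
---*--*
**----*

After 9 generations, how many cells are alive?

7

step 0: *--**-*
*---**-
-****-*
*---*--
**--*-*
---*--*
**----*
step 1: ---**--
-------
-**---*
----*--
-*-**-*
--*----
-****--
step 2: ----*--
--**---
-------
-*--*--
--****-
*----*-
-*--*--
step 3: --*-*--
---*---
--**---
--*-**-
-***-**
-**--**
----**-
step 4: ----**-
----*--
--*----
-----**
-------
-*-----
-**-*-*
step 5: ----*--
---***-
-----*-
-------
-------
***----
*****--
step 6: -*-----
---*-*-
-----*-
-------
-*-----
*------
*---*--
step 7: ----*--
----*--
----*--
-------
-------
**-----
**-----
step 8: -------
---***-
-------
-------
-------
**-----
**-----
step 9: ----*--
----*--
----*--
-------
-------
**-----
**-----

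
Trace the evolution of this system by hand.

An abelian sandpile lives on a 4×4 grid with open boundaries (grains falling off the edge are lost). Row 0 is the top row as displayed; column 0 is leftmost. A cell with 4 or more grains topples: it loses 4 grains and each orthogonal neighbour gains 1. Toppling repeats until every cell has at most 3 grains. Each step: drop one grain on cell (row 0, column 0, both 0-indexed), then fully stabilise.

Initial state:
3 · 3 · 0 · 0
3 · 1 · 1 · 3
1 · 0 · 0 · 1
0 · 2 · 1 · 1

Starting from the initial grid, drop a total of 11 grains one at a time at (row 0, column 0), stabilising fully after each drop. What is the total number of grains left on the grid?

21

gen 0: 3 · 3 · 0 · 0
3 · 1 · 1 · 3
1 · 0 · 0 · 1
0 · 2 · 1 · 1
gen 1: 2 · 0 · 1 · 0
0 · 3 · 1 · 3
2 · 0 · 0 · 1
0 · 2 · 1 · 1
gen 2: 3 · 0 · 1 · 0
0 · 3 · 1 · 3
2 · 0 · 0 · 1
0 · 2 · 1 · 1
gen 3: 0 · 1 · 1 · 0
1 · 3 · 1 · 3
2 · 0 · 0 · 1
0 · 2 · 1 · 1
gen 4: 1 · 1 · 1 · 0
1 · 3 · 1 · 3
2 · 0 · 0 · 1
0 · 2 · 1 · 1
gen 5: 2 · 1 · 1 · 0
1 · 3 · 1 · 3
2 · 0 · 0 · 1
0 · 2 · 1 · 1
gen 6: 3 · 1 · 1 · 0
1 · 3 · 1 · 3
2 · 0 · 0 · 1
0 · 2 · 1 · 1
gen 7: 0 · 2 · 1 · 0
2 · 3 · 1 · 3
2 · 0 · 0 · 1
0 · 2 · 1 · 1
gen 8: 1 · 2 · 1 · 0
2 · 3 · 1 · 3
2 · 0 · 0 · 1
0 · 2 · 1 · 1
gen 9: 2 · 2 · 1 · 0
2 · 3 · 1 · 3
2 · 0 · 0 · 1
0 · 2 · 1 · 1
gen 10: 3 · 2 · 1 · 0
2 · 3 · 1 · 3
2 · 0 · 0 · 1
0 · 2 · 1 · 1
gen 11: 0 · 3 · 1 · 0
3 · 3 · 1 · 3
2 · 0 · 0 · 1
0 · 2 · 1 · 1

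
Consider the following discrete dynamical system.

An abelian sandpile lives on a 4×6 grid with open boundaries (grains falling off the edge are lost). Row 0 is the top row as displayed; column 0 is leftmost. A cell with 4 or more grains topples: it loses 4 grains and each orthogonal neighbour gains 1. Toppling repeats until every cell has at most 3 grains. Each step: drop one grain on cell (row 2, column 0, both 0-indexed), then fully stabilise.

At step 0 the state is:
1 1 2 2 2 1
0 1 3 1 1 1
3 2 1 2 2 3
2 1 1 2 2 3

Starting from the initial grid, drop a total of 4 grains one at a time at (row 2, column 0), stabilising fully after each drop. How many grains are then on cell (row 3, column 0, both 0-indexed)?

step 0: 1 1 2 2 2 1
0 1 3 1 1 1
3 2 1 2 2 3
2 1 1 2 2 3
step 1: 1 1 2 2 2 1
1 1 3 1 1 1
0 3 1 2 2 3
3 1 1 2 2 3
step 2: 1 1 2 2 2 1
1 1 3 1 1 1
1 3 1 2 2 3
3 1 1 2 2 3
step 3: 1 1 2 2 2 1
1 1 3 1 1 1
2 3 1 2 2 3
3 1 1 2 2 3
step 4: 1 1 2 2 2 1
1 1 3 1 1 1
3 3 1 2 2 3
3 1 1 2 2 3

3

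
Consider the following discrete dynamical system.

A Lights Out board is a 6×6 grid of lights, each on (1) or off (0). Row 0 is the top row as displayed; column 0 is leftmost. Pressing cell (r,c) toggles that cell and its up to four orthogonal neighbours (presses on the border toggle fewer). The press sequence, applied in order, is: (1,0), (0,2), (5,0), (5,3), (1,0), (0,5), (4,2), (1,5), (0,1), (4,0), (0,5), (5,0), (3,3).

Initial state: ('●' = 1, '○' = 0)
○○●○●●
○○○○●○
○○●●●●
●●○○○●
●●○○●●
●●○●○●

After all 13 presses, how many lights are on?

k=0  ○○●○●●
○○○○●○
○○●●●●
●●○○○●
●●○○●●
●●○●○●
k=1  ●○●○●●
●●○○●○
●○●●●●
●●○○○●
●●○○●●
●●○●○●
k=2  ●●○●●●
●●●○●○
●○●●●●
●●○○○●
●●○○●●
●●○●○●
k=3  ●●○●●●
●●●○●○
●○●●●●
●●○○○●
○●○○●●
○○○●○●
k=4  ●●○●●●
●●●○●○
●○●●●●
●●○○○●
○●○●●●
○○●○●●
k=5  ○●○●●●
○○●○●○
○○●●●●
●●○○○●
○●○●●●
○○●○●●
k=6  ○●○●○○
○○●○●●
○○●●●●
●●○○○●
○●○●●●
○○●○●●
k=7  ○●○●○○
○○●○●●
○○●●●●
●●●○○●
○○●○●●
○○○○●●
k=8  ○●○●○●
○○●○○○
○○●●●○
●●●○○●
○○●○●●
○○○○●●
k=9  ●○●●○●
○●●○○○
○○●●●○
●●●○○●
○○●○●●
○○○○●●
k=10  ●○●●○●
○●●○○○
○○●●●○
○●●○○●
●●●○●●
●○○○●●
k=11  ●○●●●○
○●●○○●
○○●●●○
○●●○○●
●●●○●●
●○○○●●
k=12  ●○●●●○
○●●○○●
○○●●●○
○●●○○●
○●●○●●
○●○○●●
k=13  ●○●●●○
○●●○○●
○○●○●○
○●○●●●
○●●●●●
○●○○●●

21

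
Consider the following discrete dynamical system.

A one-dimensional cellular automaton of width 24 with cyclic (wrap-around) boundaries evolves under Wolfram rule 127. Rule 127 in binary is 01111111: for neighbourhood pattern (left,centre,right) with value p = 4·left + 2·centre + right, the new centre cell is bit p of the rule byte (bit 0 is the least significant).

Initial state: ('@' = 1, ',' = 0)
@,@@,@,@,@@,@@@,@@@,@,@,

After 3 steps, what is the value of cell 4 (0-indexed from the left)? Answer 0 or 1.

gen 0: @,@@,@,@,@@,@@@,@@@,@,@,
gen 1: @@@@@@@@@@@@@,@@@,@@@@@@
gen 2: ,,,,,,,,,,,,@@@,@@@,,,,,
gen 3: @@@@@@@@@@@@@,@@@,@@@@@@

1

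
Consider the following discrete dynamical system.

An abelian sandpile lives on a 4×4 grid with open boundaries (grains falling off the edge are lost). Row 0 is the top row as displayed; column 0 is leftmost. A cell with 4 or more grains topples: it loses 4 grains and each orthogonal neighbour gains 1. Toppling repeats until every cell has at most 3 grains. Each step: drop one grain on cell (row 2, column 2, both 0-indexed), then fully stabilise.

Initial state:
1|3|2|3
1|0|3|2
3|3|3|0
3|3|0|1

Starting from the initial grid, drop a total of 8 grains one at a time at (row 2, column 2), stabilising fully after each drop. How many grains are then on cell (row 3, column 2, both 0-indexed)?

0

k=0  1|3|2|3
1|0|3|2
3|3|3|0
3|3|0|1
k=1  1|3|3|3
2|2|0|3
1|2|2|1
1|1|2|1
k=2  1|3|3|3
2|2|0|3
1|2|3|1
1|1|2|1
k=3  1|3|3|3
2|2|1|3
1|3|0|2
1|1|3|1
k=4  1|3|3|3
2|2|1|3
1|3|1|2
1|1|3|1
k=5  1|3|3|3
2|2|1|3
1|3|2|2
1|1|3|1
k=6  1|3|3|3
2|2|1|3
1|3|3|2
1|1|3|1
k=7  1|3|3|3
2|3|2|3
2|0|2|3
1|3|0|2
k=8  1|3|3|3
2|3|2|3
2|0|3|3
1|3|0|2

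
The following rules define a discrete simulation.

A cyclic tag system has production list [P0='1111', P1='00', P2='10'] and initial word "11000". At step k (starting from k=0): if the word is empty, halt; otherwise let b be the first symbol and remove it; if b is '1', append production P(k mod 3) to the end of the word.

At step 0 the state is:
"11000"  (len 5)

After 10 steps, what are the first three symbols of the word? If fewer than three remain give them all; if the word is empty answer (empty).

010

step 0: "11000"  (len 5)
step 1: "10001111"  (len 8)
step 2: "000111100"  (len 9)
step 3: "00111100"  (len 8)
step 4: "0111100"  (len 7)
step 5: "111100"  (len 6)
step 6: "1110010"  (len 7)
step 7: "1100101111"  (len 10)
step 8: "10010111100"  (len 11)
step 9: "001011110010"  (len 12)
step 10: "01011110010"  (len 11)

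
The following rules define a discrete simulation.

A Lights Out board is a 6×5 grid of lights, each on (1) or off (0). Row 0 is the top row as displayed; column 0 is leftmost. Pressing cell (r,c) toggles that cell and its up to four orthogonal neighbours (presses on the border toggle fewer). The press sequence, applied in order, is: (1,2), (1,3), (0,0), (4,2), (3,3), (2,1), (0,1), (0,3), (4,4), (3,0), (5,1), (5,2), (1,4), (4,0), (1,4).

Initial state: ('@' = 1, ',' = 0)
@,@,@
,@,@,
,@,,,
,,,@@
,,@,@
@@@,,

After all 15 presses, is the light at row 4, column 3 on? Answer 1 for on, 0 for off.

1

k=0  @,@,@
,@,@,
,@,,,
,,,@@
,,@,@
@@@,,
k=1  @,,,@
,,@,,
,@@,,
,,,@@
,,@,@
@@@,,
k=2  @,,@@
,,,@@
,@@@,
,,,@@
,,@,@
@@@,,
k=3  ,@,@@
@,,@@
,@@@,
,,,@@
,,@,@
@@@,,
k=4  ,@,@@
@,,@@
,@@@,
,,@@@
,@,@@
@@,,,
k=5  ,@,@@
@,,@@
,@@,,
,,,,,
,@,,@
@@,,,
k=6  ,@,@@
@@,@@
@,,,,
,@,,,
,@,,@
@@,,,
k=7  @,@@@
@,,@@
@,,,,
,@,,,
,@,,@
@@,,,
k=8  @,,,,
@,,,@
@,,,,
,@,,,
,@,,@
@@,,,
k=9  @,,,,
@,,,@
@,,,,
,@,,@
,@,@,
@@,,@
k=10  @,,,,
@,,,@
,,,,,
@,,,@
@@,@,
@@,,@
k=11  @,,,,
@,,,@
,,,,,
@,,,@
@,,@,
,,@,@
k=12  @,,,,
@,,,@
,,,,,
@,,,@
@,@@,
,@,@@
k=13  @,,,@
@,,@,
,,,,@
@,,,@
@,@@,
,@,@@
k=14  @,,,@
@,,@,
,,,,@
,,,,@
,@@@,
@@,@@
k=15  @,,,,
@,,,@
,,,,,
,,,,@
,@@@,
@@,@@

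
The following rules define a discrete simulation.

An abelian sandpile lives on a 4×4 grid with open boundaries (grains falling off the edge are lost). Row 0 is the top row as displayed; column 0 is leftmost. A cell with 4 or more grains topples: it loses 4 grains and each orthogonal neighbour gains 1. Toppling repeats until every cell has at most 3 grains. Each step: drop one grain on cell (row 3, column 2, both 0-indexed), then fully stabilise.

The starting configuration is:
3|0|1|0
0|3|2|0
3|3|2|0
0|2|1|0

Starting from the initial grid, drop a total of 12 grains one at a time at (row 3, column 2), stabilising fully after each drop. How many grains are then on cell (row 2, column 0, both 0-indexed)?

0

step 0: 3|0|1|0
0|3|2|0
3|3|2|0
0|2|1|0
step 1: 3|0|1|0
0|3|2|0
3|3|2|0
0|2|2|0
step 2: 3|0|1|0
0|3|2|0
3|3|2|0
0|2|3|0
step 3: 3|0|1|0
0|3|2|0
3|3|3|0
0|3|0|1
step 4: 3|0|1|0
0|3|2|0
3|3|3|0
0|3|1|1
step 5: 3|0|1|0
0|3|2|0
3|3|3|0
0|3|2|1
step 6: 3|0|1|0
0|3|2|0
3|3|3|0
0|3|3|1
step 7: 3|1|2|0
2|1|0|1
0|3|2|1
2|1|2|2
step 8: 3|1|2|0
2|1|0|1
0|3|2|1
2|1|3|2
step 9: 3|1|2|0
2|1|0|1
0|3|3|1
2|2|0|3
step 10: 3|1|2|0
2|1|0|1
0|3|3|1
2|2|1|3
step 11: 3|1|2|0
2|1|0|1
0|3|3|1
2|2|2|3
step 12: 3|1|2|0
2|1|0|1
0|3|3|1
2|2|3|3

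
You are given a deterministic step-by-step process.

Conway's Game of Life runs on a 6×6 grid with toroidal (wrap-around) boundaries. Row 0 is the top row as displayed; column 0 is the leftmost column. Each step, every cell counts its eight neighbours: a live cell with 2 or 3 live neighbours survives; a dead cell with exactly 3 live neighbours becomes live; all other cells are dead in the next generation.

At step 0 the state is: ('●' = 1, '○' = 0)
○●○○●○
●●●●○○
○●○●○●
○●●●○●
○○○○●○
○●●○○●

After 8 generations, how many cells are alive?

step 0: ○●○○●○
●●●●○○
○●○●○●
○●●●○●
○○○○●○
○●●○○●
step 1: ○○○○●●
○○○●○●
○○○○○●
○●○●○●
○○○○●●
●●●●●●
step 2: ○●○○○○
●○○○○●
○○●○○●
○○○○○●
○○○○○○
○●●○○○
step 3: ○●●○○○
●●○○○●
○○○○●●
○○○○○○
○○○○○○
○●●○○○
step 4: ○○○○○○
○●●○●●
○○○○●●
○○○○○○
○○○○○○
○●●○○○
step 5: ●○○●○○
●○○●●●
●○○●●●
○○○○○○
○○○○○○
○○○○○○
step 6: ●○○●○○
○●●○○○
●○○●○○
○○○○●●
○○○○○○
○○○○○○
step 7: ○●●○○○
●●●●○○
●●●●●●
○○○○●●
○○○○○○
○○○○○○
step 8: ●○○●○○
○○○○○○
○○○○○○
○●●○○○
○○○○○○
○○○○○○

4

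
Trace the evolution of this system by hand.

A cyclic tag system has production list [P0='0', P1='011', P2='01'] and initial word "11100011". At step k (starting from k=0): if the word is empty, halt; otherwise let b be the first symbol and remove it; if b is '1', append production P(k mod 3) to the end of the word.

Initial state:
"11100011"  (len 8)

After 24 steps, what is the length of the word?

15

step 0: "11100011"  (len 8)
step 1: "11000110"  (len 8)
step 2: "1000110011"  (len 10)
step 3: "00011001101"  (len 11)
step 4: "0011001101"  (len 10)
step 5: "011001101"  (len 9)
step 6: "11001101"  (len 8)
step 7: "10011010"  (len 8)
step 8: "0011010011"  (len 10)
step 9: "011010011"  (len 9)
step 10: "11010011"  (len 8)
step 11: "1010011011"  (len 10)
step 12: "01001101101"  (len 11)
step 13: "1001101101"  (len 10)
step 14: "001101101011"  (len 12)
step 15: "01101101011"  (len 11)
step 16: "1101101011"  (len 10)
step 17: "101101011011"  (len 12)
step 18: "0110101101101"  (len 13)
step 19: "110101101101"  (len 12)
step 20: "10101101101011"  (len 14)
step 21: "010110110101101"  (len 15)
step 22: "10110110101101"  (len 14)
step 23: "0110110101101011"  (len 16)
step 24: "110110101101011"  (len 15)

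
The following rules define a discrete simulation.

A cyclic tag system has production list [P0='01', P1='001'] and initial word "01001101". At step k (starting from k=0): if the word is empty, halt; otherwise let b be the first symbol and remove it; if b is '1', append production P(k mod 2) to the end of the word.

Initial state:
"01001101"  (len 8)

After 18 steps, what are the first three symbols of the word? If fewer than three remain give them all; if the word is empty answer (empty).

[0] "01001101"  (len 8)
[1] "1001101"  (len 7)
[2] "001101001"  (len 9)
[3] "01101001"  (len 8)
[4] "1101001"  (len 7)
[5] "10100101"  (len 8)
[6] "0100101001"  (len 10)
[7] "100101001"  (len 9)
[8] "00101001001"  (len 11)
[9] "0101001001"  (len 10)
[10] "101001001"  (len 9)
[11] "0100100101"  (len 10)
[12] "100100101"  (len 9)
[13] "0010010101"  (len 10)
[14] "010010101"  (len 9)
[15] "10010101"  (len 8)
[16] "0010101001"  (len 10)
[17] "010101001"  (len 9)
[18] "10101001"  (len 8)

101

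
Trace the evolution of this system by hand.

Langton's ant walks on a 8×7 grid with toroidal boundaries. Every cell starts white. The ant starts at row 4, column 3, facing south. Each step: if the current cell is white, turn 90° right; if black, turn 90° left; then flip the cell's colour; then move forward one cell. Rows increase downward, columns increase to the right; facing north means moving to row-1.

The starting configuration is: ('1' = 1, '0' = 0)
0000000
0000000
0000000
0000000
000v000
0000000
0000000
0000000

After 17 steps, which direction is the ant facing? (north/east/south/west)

east

[0] 0000000
0000000
0000000
0000000
000v000
0000000
0000000
0000000
[1] 0000000
0000000
0000000
0000000
00<1000
0000000
0000000
0000000
[2] 0000000
0000000
0000000
00^0000
0011000
0000000
0000000
0000000
[3] 0000000
0000000
0000000
001>000
0011000
0000000
0000000
0000000
[4] 0000000
0000000
0000000
0011000
001v000
0000000
0000000
0000000
[5] 0000000
0000000
0000000
0011000
0010>00
0000000
0000000
0000000
[6] 0000000
0000000
0000000
0011000
0010100
0000v00
0000000
0000000
[7] 0000000
0000000
0000000
0011000
0010100
000<100
0000000
0000000
[8] 0000000
0000000
0000000
0011000
001^100
0001100
0000000
0000000
[9] 0000000
0000000
0000000
0011000
0011>00
0001100
0000000
0000000
[10] 0000000
0000000
0000000
0011^00
0011000
0001100
0000000
0000000
[11] 0000000
0000000
0000000
00111>0
0011000
0001100
0000000
0000000
[12] 0000000
0000000
0000000
0011110
00110v0
0001100
0000000
0000000
[13] 0000000
0000000
0000000
0011110
0011<10
0001100
0000000
0000000
[14] 0000000
0000000
0000000
0011^10
0011110
0001100
0000000
0000000
[15] 0000000
0000000
0000000
001<010
0011110
0001100
0000000
0000000
[16] 0000000
0000000
0000000
0010010
001v110
0001100
0000000
0000000
[17] 0000000
0000000
0000000
0010010
0010>10
0001100
0000000
0000000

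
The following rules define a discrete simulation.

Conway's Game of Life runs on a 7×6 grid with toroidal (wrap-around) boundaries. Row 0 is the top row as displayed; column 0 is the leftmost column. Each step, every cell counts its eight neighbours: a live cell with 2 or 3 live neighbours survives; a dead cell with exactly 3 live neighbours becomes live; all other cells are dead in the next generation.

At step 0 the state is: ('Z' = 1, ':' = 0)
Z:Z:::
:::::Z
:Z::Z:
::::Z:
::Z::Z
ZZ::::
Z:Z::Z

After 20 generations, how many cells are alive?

t=0: Z:Z:::
:::::Z
:Z::Z:
::::Z:
::Z::Z
ZZ::::
Z:Z::Z
t=1: Z:::::
ZZ:::Z
::::ZZ
:::ZZZ
ZZ:::Z
::Z:::
::Z::Z
t=2: ::::::
:Z::Z:
:::Z::
:::Z::
ZZZZ:Z
::Z::Z
:Z::::
t=3: ::::::
::::::
::ZZZ:
ZZ:Z::
ZZ:Z:Z
:::ZZZ
::::::
t=4: ::::::
:::Z::
:ZZZZ:
::::::
:Z:Z::
::ZZ:Z
::::Z:
t=5: ::::::
:::ZZ:
::ZZZ:
:Z::Z:
:::ZZ:
::ZZ::
:::ZZ:
t=6: ::::::
::Z:Z:
::Z::Z
:::::Z
::::Z:
::Z:::
::ZZZ:
t=7: ::Z:Z:
:::Z::
:::ZZZ
::::ZZ
::::::
::Z:Z:
::ZZ::
t=8: ::Z:Z:
::Z::Z
:::Z:Z
:::Z:Z
:::ZZZ
::Z:::
:ZZ:Z:
t=9: ::Z:ZZ
::Z::Z
Z:ZZ:Z
Z:ZZ:Z
::ZZ:Z
:ZZ::Z
:ZZ:::
t=10: Z:Z:ZZ
::Z:::
::::::
::::::
:::::Z
::::Z:
::::ZZ
t=11: ZZ::Z:
:Z:Z:Z
::::::
::::::
::::::
::::Z:
Z:::::
t=12: :ZZ:Z:
:ZZ:ZZ
::::::
::::::
::::::
::::::
ZZ::::
t=13: ::::Z:
ZZZ:ZZ
::::::
::::::
::::::
::::::
ZZZ:::
t=14: ::::Z:
ZZ:ZZZ
ZZ:::Z
::::::
::::::
:Z::::
:Z::::
t=15: :ZZZZ:
:ZZZ::
:ZZ:::
Z:::::
::::::
::::::
::::::
t=16: :Z::Z:
Z:::Z:
Z::Z::
:Z::::
::::::
::::::
::ZZ::
t=17: :ZZ:ZZ
ZZ:ZZ:
ZZ:::Z
::::::
::::::
::::::
::ZZ::
t=18: :::::Z
:::Z::
:ZZ:ZZ
Z:::::
::::::
::::::
:ZZZZ:
t=19: ::::::
Z:ZZ:Z
ZZZZZZ
ZZ:::Z
::::::
::ZZ::
::ZZZ:
t=20: :Z:::Z
::::::
::::::
:::Z::
ZZZ:::
::Z:Z:
::Z:Z:

10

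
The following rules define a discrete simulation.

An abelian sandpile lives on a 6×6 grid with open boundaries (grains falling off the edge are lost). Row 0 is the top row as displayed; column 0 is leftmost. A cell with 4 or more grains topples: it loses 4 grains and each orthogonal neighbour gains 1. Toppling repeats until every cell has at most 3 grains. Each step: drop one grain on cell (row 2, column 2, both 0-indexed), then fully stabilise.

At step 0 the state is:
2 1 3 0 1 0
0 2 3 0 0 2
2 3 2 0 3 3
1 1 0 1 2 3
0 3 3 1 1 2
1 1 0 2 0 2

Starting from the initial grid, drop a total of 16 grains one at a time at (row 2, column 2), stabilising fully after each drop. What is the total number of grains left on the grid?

gen 0: 2 1 3 0 1 0
0 2 3 0 0 2
2 3 2 0 3 3
1 1 0 1 2 3
0 3 3 1 1 2
1 1 0 2 0 2
gen 1: 2 1 3 0 1 0
0 2 3 0 0 2
2 3 3 0 3 3
1 1 0 1 2 3
0 3 3 1 1 2
1 1 0 2 0 2
gen 2: 2 3 0 1 1 0
1 0 2 1 0 2
3 1 2 1 3 3
1 2 1 1 2 3
0 3 3 1 1 2
1 1 0 2 0 2
gen 3: 2 3 0 1 1 0
1 0 2 1 0 2
3 1 3 1 3 3
1 2 1 1 2 3
0 3 3 1 1 2
1 1 0 2 0 2
gen 4: 2 3 0 1 1 0
1 0 3 1 0 2
3 2 0 2 3 3
1 2 2 1 2 3
0 3 3 1 1 2
1 1 0 2 0 2
gen 5: 2 3 0 1 1 0
1 0 3 1 0 2
3 2 1 2 3 3
1 2 2 1 2 3
0 3 3 1 1 2
1 1 0 2 0 2
gen 6: 2 3 0 1 1 0
1 0 3 1 0 2
3 2 2 2 3 3
1 2 2 1 2 3
0 3 3 1 1 2
1 1 0 2 0 2
gen 7: 2 3 0 1 1 0
1 0 3 1 0 2
3 2 3 2 3 3
1 2 2 1 2 3
0 3 3 1 1 2
1 1 0 2 0 2
gen 8: 2 3 1 1 1 0
1 1 0 2 0 2
3 3 1 3 3 3
1 2 3 1 2 3
0 3 3 1 1 2
1 1 0 2 0 2
gen 9: 2 3 1 1 1 0
1 1 0 2 0 2
3 3 2 3 3 3
1 2 3 1 2 3
0 3 3 1 1 2
1 1 0 2 0 2
gen 10: 2 3 1 1 1 0
1 1 0 2 0 2
3 3 3 3 3 3
1 2 3 1 2 3
0 3 3 1 1 2
1 1 0 2 0 2
gen 11: 2 3 1 1 1 0
2 2 1 3 1 3
0 2 3 2 2 1
3 1 3 0 1 1
1 1 1 3 2 3
1 2 1 2 0 2
gen 12: 2 3 1 1 1 0
2 2 2 3 1 3
0 3 1 3 2 1
3 2 0 1 1 1
1 1 2 3 2 3
1 2 1 2 0 2
gen 13: 2 3 1 1 1 0
2 2 2 3 1 3
0 3 2 3 2 1
3 2 0 1 1 1
1 1 2 3 2 3
1 2 1 2 0 2
gen 14: 2 3 1 1 1 0
2 2 2 3 1 3
0 3 3 3 2 1
3 2 0 1 1 1
1 1 2 3 2 3
1 2 1 2 0 2
gen 15: 3 0 3 2 1 0
3 1 1 1 2 3
1 1 3 1 3 1
3 3 1 2 1 1
1 1 2 3 2 3
1 2 1 2 0 2
gen 16: 3 0 3 2 1 0
3 1 2 1 2 3
1 2 0 2 3 1
3 3 2 2 1 1
1 1 2 3 2 3
1 2 1 2 0 2

62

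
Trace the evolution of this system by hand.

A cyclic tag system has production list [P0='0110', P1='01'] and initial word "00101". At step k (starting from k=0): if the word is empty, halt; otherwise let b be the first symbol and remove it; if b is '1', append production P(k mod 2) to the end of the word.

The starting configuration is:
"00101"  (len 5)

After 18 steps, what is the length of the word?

step 0: "00101"  (len 5)
step 1: "0101"  (len 4)
step 2: "101"  (len 3)
step 3: "010110"  (len 6)
step 4: "10110"  (len 5)
step 5: "01100110"  (len 8)
step 6: "1100110"  (len 7)
step 7: "1001100110"  (len 10)
step 8: "00110011001"  (len 11)
step 9: "0110011001"  (len 10)
step 10: "110011001"  (len 9)
step 11: "100110010110"  (len 12)
step 12: "0011001011001"  (len 13)
step 13: "011001011001"  (len 12)
step 14: "11001011001"  (len 11)
step 15: "10010110010110"  (len 14)
step 16: "001011001011001"  (len 15)
step 17: "01011001011001"  (len 14)
step 18: "1011001011001"  (len 13)

13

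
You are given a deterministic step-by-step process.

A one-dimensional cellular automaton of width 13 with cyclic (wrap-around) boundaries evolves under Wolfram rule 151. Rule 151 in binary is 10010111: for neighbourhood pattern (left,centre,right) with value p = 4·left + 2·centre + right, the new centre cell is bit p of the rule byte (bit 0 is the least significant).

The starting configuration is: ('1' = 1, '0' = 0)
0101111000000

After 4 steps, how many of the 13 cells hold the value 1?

[0] 0101111000000
[1] 1100110111111
[2] 1011000011111
[3] 0000111101111
[4] 1111011000110

8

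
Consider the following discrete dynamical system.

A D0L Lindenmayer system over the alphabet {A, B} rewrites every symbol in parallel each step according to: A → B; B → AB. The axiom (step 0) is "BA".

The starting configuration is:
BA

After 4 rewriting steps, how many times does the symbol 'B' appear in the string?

k=0  BA
k=1  ABB
k=2  BABAB
k=3  ABBABBAB
k=4  BABABBABABBAB

8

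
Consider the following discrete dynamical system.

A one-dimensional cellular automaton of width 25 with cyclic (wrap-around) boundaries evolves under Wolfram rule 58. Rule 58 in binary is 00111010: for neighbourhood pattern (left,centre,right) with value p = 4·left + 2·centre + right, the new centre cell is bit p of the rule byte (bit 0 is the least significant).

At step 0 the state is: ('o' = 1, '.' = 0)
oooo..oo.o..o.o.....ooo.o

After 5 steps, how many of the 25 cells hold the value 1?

gen 0: oooo..oo.o..o.o.....ooo.o
gen 1: ....ooo.o.oo.o.o...oo..oo
gen 2: o..oo..o.oo.o.o.o.oo.ooo.
gen 3: .ooo.oo.oo.o.o.o.oo.oo..o
gen 4: oo..oo.oo.o.o.o.oo.oo.oo.
gen 5: o.ooo.oo.o.o.o.oo.oo.oo.o

16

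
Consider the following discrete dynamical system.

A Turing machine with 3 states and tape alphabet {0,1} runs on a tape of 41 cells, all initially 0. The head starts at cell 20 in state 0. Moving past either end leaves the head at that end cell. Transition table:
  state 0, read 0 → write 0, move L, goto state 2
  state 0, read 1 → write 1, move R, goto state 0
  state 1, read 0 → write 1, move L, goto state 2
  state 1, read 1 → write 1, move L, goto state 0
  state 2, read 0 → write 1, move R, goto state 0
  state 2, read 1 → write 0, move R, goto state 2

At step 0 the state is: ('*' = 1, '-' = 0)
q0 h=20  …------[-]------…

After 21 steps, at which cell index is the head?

25

k=0  q0 h=20  …------[-]------…
k=1  q2 h=19  …------[-]------…
k=2  q0 h=20  …-----*[-]------…
k=3  q2 h=19  …------[*]------…
k=4  q2 h=20  …------[-]------…
k=5  q0 h=21  …-----*[-]------…
k=6  q2 h=20  …------[*]------…
k=7  q2 h=21  …------[-]------…
k=8  q0 h=22  …-----*[-]------…
k=9  q2 h=21  …------[*]------…
k=10  q2 h=22  …------[-]------…
k=11  q0 h=23  …-----*[-]------…
k=12  q2 h=22  …------[*]------…
k=13  q2 h=23  …------[-]------…
k=14  q0 h=24  …-----*[-]------…
k=15  q2 h=23  …------[*]------…
k=16  q2 h=24  …------[-]------…
k=17  q0 h=25  …-----*[-]------…
k=18  q2 h=24  …------[*]------…
k=19  q2 h=25  …------[-]------…
k=20  q0 h=26  …-----*[-]------…
k=21  q2 h=25  …------[*]------…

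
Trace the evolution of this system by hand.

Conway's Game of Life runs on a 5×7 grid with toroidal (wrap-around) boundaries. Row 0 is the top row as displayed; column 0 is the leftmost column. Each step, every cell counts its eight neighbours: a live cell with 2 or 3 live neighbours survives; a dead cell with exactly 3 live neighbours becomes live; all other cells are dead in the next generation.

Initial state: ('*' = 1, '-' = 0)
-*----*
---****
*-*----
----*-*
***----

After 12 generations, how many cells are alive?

3

[0] -*----*
---****
*-*----
----*-*
***----
[1] -*-**-*
-******
*------
--**--*
-**--**
[2] -------
-*----*
*------
--**-**
-*----*
[3] -------
*------
***--*-
-**--**
*-*--**
[4] **-----
*-----*
--*--*-
---**--
*-*--*-
[5] -------
*-----*
---****
-******
*-***-*
[6] -*-*-*-
*---*-*
-*-----
-*-----
*-----*
[7] -*--**-
***-***
-*-----
-*-----
***---*
[8] ----*--
--***-*
-----**
-------
--*--**
[9] --*-*-*
---**-*
---****
-------
-----*-
[10] ----*-*
*-*---*
---*--*
------*
-----*-
[11] *-----*
*--*--*
-----**
-----**
-----**
[12] -------
-------
----*--
*---*--
-------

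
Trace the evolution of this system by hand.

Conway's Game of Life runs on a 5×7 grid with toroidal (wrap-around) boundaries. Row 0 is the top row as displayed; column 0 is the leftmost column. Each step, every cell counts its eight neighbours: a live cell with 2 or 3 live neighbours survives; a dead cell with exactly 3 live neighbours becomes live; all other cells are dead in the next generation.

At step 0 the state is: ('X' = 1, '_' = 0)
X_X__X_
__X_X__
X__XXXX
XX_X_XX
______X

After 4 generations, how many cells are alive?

4

step 0: X_X__X_
__X_X__
X__XXXX
XX_X_XX
______X
step 1: _X_X_XX
X_X____
_______
_XXX___
__X_X__
step 2: XX_XXXX
XXX___X
___X___
_XXX___
X___XX_
step 3: ___X___
_______
___X___
_XXX___
_______
step 4: _______
_______
___X___
__XX___
___X___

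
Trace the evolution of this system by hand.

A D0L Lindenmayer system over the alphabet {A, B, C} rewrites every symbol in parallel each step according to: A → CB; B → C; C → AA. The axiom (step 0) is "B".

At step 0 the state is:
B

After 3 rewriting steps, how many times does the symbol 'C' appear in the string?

gen 0: B
gen 1: C
gen 2: AA
gen 3: CBCB

2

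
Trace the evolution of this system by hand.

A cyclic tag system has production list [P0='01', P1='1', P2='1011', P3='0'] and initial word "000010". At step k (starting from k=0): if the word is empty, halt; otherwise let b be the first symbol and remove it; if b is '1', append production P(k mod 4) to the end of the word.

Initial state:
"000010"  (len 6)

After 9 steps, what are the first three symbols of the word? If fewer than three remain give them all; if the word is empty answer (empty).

k=0  "000010"  (len 6)
k=1  "00010"  (len 5)
k=2  "0010"  (len 4)
k=3  "010"  (len 3)
k=4  "10"  (len 2)
k=5  "001"  (len 3)
k=6  "01"  (len 2)
k=7  "1"  (len 1)
k=8  "0"  (len 1)
k=9  (halted — word empty)

(empty)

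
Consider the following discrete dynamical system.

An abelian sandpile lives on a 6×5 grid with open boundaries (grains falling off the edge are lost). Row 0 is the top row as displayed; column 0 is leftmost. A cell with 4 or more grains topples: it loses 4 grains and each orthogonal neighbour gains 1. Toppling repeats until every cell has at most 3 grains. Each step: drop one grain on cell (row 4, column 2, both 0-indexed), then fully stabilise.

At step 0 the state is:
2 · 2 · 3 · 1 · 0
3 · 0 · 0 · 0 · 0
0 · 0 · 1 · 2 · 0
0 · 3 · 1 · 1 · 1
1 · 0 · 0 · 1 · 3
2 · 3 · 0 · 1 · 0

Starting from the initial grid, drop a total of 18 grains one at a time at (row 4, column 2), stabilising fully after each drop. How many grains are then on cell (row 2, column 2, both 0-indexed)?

t=0: 2 · 2 · 3 · 1 · 0
3 · 0 · 0 · 0 · 0
0 · 0 · 1 · 2 · 0
0 · 3 · 1 · 1 · 1
1 · 0 · 0 · 1 · 3
2 · 3 · 0 · 1 · 0
t=1: 2 · 2 · 3 · 1 · 0
3 · 0 · 0 · 0 · 0
0 · 0 · 1 · 2 · 0
0 · 3 · 1 · 1 · 1
1 · 0 · 1 · 1 · 3
2 · 3 · 0 · 1 · 0
t=2: 2 · 2 · 3 · 1 · 0
3 · 0 · 0 · 0 · 0
0 · 0 · 1 · 2 · 0
0 · 3 · 1 · 1 · 1
1 · 0 · 2 · 1 · 3
2 · 3 · 0 · 1 · 0
t=3: 2 · 2 · 3 · 1 · 0
3 · 0 · 0 · 0 · 0
0 · 0 · 1 · 2 · 0
0 · 3 · 1 · 1 · 1
1 · 0 · 3 · 1 · 3
2 · 3 · 0 · 1 · 0
t=4: 2 · 2 · 3 · 1 · 0
3 · 0 · 0 · 0 · 0
0 · 0 · 1 · 2 · 0
0 · 3 · 2 · 1 · 1
1 · 1 · 0 · 2 · 3
2 · 3 · 1 · 1 · 0
t=5: 2 · 2 · 3 · 1 · 0
3 · 0 · 0 · 0 · 0
0 · 0 · 1 · 2 · 0
0 · 3 · 2 · 1 · 1
1 · 1 · 1 · 2 · 3
2 · 3 · 1 · 1 · 0
t=6: 2 · 2 · 3 · 1 · 0
3 · 0 · 0 · 0 · 0
0 · 0 · 1 · 2 · 0
0 · 3 · 2 · 1 · 1
1 · 1 · 2 · 2 · 3
2 · 3 · 1 · 1 · 0
t=7: 2 · 2 · 3 · 1 · 0
3 · 0 · 0 · 0 · 0
0 · 0 · 1 · 2 · 0
0 · 3 · 2 · 1 · 1
1 · 1 · 3 · 2 · 3
2 · 3 · 1 · 1 · 0
t=8: 2 · 2 · 3 · 1 · 0
3 · 0 · 0 · 0 · 0
0 · 0 · 1 · 2 · 0
0 · 3 · 3 · 1 · 1
1 · 2 · 0 · 3 · 3
2 · 3 · 2 · 1 · 0
t=9: 2 · 2 · 3 · 1 · 0
3 · 0 · 0 · 0 · 0
0 · 0 · 1 · 2 · 0
0 · 3 · 3 · 1 · 1
1 · 2 · 1 · 3 · 3
2 · 3 · 2 · 1 · 0
t=10: 2 · 2 · 3 · 1 · 0
3 · 0 · 0 · 0 · 0
0 · 0 · 1 · 2 · 0
0 · 3 · 3 · 1 · 1
1 · 2 · 2 · 3 · 3
2 · 3 · 2 · 1 · 0
t=11: 2 · 2 · 3 · 1 · 0
3 · 0 · 0 · 0 · 0
0 · 0 · 1 · 2 · 0
0 · 3 · 3 · 1 · 1
1 · 2 · 3 · 3 · 3
2 · 3 · 2 · 1 · 0
t=12: 2 · 2 · 3 · 1 · 0
3 · 0 · 0 · 0 · 0
0 · 1 · 2 · 2 · 0
1 · 1 · 2 · 3 · 2
2 · 2 · 0 · 2 · 0
3 · 1 · 1 · 3 · 1
t=13: 2 · 2 · 3 · 1 · 0
3 · 0 · 0 · 0 · 0
0 · 1 · 2 · 2 · 0
1 · 1 · 2 · 3 · 2
2 · 2 · 1 · 2 · 0
3 · 1 · 1 · 3 · 1
t=14: 2 · 2 · 3 · 1 · 0
3 · 0 · 0 · 0 · 0
0 · 1 · 2 · 2 · 0
1 · 1 · 2 · 3 · 2
2 · 2 · 2 · 2 · 0
3 · 1 · 1 · 3 · 1
t=15: 2 · 2 · 3 · 1 · 0
3 · 0 · 0 · 0 · 0
0 · 1 · 2 · 2 · 0
1 · 1 · 2 · 3 · 2
2 · 2 · 3 · 2 · 0
3 · 1 · 1 · 3 · 1
t=16: 2 · 2 · 3 · 1 · 0
3 · 0 · 0 · 0 · 0
0 · 1 · 2 · 2 · 0
1 · 1 · 3 · 3 · 2
2 · 3 · 0 · 3 · 0
3 · 1 · 2 · 3 · 1
t=17: 2 · 2 · 3 · 1 · 0
3 · 0 · 0 · 0 · 0
0 · 1 · 2 · 2 · 0
1 · 1 · 3 · 3 · 2
2 · 3 · 1 · 3 · 0
3 · 1 · 2 · 3 · 1
t=18: 2 · 2 · 3 · 1 · 0
3 · 0 · 0 · 0 · 0
0 · 1 · 2 · 2 · 0
1 · 1 · 3 · 3 · 2
2 · 3 · 2 · 3 · 0
3 · 1 · 2 · 3 · 1

2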